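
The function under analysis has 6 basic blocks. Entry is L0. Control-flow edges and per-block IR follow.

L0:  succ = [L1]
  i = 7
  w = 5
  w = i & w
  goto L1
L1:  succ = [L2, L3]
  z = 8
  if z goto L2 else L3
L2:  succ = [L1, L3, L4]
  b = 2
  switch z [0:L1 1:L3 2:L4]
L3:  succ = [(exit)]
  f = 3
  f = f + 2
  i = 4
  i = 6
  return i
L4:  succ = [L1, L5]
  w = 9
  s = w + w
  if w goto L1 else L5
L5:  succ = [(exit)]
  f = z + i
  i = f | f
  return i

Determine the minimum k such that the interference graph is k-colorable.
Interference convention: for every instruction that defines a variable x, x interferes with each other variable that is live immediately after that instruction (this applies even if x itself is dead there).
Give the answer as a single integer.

Per-block:
  L0: {i,w} / ∅
  L1: {z} / ∅
  L2: {b} / {z}
  L3: {f,i} / ∅
  L4: {s,w} / ∅
  L5: {f,i} / {i,z}

Liveness:
  live L0: ∅→{i}
  live L1: {i}→{i,z}
  live L2: {i,z}→{i,z}
  live L3: ∅→∅
  live L4: {i,z}→{i,z}
  live L5: {i,z}→∅

Interfere edges:
  b: {i,z}
  f: ∅
  i: {b,s,w,z}
  s: {i,w,z}
  w: {i,s,z}
  z: {b,i,s,w}

Chromatic number:
  clique {i,s,w,z} ⇒ need ≥ 4
  assign b→c2 f→c0 i→c0 s→c2 w→c3 z→c1 — no edge inside a register ⇒ χ ≤ 4
  χ = 4

Answer: 4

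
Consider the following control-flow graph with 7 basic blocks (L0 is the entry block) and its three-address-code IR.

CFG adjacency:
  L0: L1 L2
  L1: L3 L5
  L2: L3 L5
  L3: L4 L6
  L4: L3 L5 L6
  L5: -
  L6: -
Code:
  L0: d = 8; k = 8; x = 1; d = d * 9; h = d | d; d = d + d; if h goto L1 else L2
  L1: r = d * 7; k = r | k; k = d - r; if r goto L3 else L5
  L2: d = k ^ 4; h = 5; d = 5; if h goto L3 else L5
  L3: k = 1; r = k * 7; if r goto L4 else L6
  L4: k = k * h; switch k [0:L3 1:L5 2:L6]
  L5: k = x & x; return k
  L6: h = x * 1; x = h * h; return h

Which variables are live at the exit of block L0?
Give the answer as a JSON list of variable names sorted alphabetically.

Answer: ["d", "h", "k", "x"]

Analysis:
Block summaries:
  L0: def={d,h,k,x} ue=∅
  L1: def={k,r} ue={d,k}
  L2: def={d,h} ue={k}
  L3: def={k,r} ue=∅
  L4: def={k} ue={h,k}
  L5: def={k} ue={x}
  L6: def={h,x} ue={x}

Live sets:
  live L0: ∅→{d,h,k,x}
  live L1: {d,h,k,x}→{h,x}
  live L2: {k,x}→{h,x}
  live L3: {h,x}→{h,k,x}
  live L4: {h,k,x}→{h,x}
  live L5: {x}→∅
  live L6: {x}→∅

live-out(L0) = ["d", "h", "k", "x"]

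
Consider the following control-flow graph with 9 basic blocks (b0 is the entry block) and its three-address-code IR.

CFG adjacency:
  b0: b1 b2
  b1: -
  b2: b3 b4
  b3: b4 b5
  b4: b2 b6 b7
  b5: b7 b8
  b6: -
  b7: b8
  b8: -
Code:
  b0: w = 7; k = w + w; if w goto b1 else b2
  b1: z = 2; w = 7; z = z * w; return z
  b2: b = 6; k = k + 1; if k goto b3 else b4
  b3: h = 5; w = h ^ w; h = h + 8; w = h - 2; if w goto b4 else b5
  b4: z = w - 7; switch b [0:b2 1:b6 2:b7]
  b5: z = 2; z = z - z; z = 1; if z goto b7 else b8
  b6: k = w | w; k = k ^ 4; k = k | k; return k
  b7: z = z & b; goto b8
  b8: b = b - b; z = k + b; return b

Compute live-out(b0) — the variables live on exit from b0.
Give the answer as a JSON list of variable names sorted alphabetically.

def/use:
  b0: def={k,w} ue=∅
  b1: def={w,z} ue=∅
  b2: def={b,k} ue={k}
  b3: def={h,w} ue={w}
  b4: def={z} ue={b,w}
  b5: def={z} ue=∅
  b6: def={k} ue={w}
  b7: def={z} ue={b,z}
  b8: def={b,z} ue={b,k}

Live sets:
  b0 li=∅ lo={k,w}
  b1 li=∅ lo=∅
  b2 li={k,w} lo={b,k,w}
  b3 li={b,k,w} lo={b,k,w}
  b4 li={b,k,w} lo={b,k,w,z}
  b5 li={b,k} lo={b,k,z}
  b6 li={w} lo=∅
  b7 li={b,k,z} lo={b,k}
  b8 li={b,k} lo=∅

live-out(b0) = ["k", "w"]

Answer: ["k", "w"]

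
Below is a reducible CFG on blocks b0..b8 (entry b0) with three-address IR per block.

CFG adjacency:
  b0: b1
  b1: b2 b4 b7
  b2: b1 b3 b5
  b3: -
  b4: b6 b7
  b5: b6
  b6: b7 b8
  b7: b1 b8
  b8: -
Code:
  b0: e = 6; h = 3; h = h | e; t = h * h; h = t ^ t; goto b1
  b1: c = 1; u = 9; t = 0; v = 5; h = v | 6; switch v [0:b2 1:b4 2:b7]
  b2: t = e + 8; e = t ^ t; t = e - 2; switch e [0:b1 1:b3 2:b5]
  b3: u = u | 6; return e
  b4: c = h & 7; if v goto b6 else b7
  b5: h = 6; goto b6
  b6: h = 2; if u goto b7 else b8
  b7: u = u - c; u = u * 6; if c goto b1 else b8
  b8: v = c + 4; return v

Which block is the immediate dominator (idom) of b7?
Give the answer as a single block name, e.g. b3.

Answer: b1

Derivation:
idom tree: b1←b0 b2←b1 b3←b2 b4←b1 b5←b2 b6←b1 b7←b1 b8←b1
Dom∩ at merges:
  b1: preds {b0,b2,b7}: {b0} ∩ {b0,b1,b2} ∩ {b0,b1,b7} = {b0}; idom=b0
  b6: preds {b4,b5}: {b0,b1,b4} ∩ {b0,b1,b2,b5} = {b0,b1}; idom=b1
  b7: preds {b1,b4,b6}: {b0,b1} ∩ {b0,b1,b4} ∩ {b0,b1,b6} = {b0,b1}; idom=b1
  b8: preds {b6,b7}: {b0,b1,b6} ∩ {b0,b1,b7} = {b0,b1}; idom=b1

idom(b7) = b1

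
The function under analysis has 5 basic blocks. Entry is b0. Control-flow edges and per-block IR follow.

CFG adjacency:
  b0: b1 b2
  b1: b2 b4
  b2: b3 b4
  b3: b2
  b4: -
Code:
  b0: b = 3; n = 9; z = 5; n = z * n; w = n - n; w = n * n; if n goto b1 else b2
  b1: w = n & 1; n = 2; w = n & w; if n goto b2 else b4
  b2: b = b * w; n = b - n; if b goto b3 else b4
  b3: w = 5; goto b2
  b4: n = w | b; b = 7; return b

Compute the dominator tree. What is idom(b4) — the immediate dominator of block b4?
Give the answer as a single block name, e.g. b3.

idom tree: b1←b0 b2←b0 b3←b2 b4←b0
Dom∩ at merges:
  b2: preds {b0,b1,b3}: {b0} ∩ {b0,b1} ∩ {b0,b2,b3} = {b0}; idom=b0
  b4: preds {b1,b2}: {b0,b1} ∩ {b0,b2} = {b0}; idom=b0

idom(b4) = b0

Answer: b0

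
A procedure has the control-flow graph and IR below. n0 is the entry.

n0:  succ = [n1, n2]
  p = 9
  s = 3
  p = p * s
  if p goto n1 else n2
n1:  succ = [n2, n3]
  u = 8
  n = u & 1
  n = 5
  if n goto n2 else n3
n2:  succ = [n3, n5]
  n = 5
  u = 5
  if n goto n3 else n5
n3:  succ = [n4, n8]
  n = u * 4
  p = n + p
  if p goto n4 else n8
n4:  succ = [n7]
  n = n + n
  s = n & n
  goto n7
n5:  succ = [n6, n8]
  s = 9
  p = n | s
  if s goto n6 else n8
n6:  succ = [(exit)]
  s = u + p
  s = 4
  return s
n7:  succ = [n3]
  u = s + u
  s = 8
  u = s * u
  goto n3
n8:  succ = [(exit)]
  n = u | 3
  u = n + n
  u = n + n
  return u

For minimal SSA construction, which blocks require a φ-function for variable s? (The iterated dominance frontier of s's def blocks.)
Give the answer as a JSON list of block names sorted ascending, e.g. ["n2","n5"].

idom tree: n1←n0 n2←n0 n3←n0 n4←n3 n5←n2 n6←n5 n7←n4 n8←n0
Dom∩ at merges:
  n2: preds {n0,n1}: {n0} ∩ {n0,n1} = {n0}; idom=n0
  n3: preds {n1,n2,n7}: {n0,n1} ∩ {n0,n2} ∩ {n0,n3,n4,n7} = {n0}; idom=n0
  n8: preds {n3,n5}: {n0,n3} ∩ {n0,n2,n5} = {n0}; idom=n0

Frontier:
  join n2 pred n0: · stop@n0
  join n2 pred n1: n1 stop@n0
  join n3 pred n1: n1 stop@n0
  join n3 pred n2: n2 stop@n0
  join n3 pred n7: n7→n4→n3 stop@n0
  join n8 pred n3: n3 stop@n0
  join n8 pred n5: n5→n2 stop@n0
  n0: DF=∅
  n1: DF={n2,n3}
  n2: DF={n3,n8}
  n3: DF={n3,n8}
  n4: DF={n3}
  n5: DF={n8}
  n6: DF=∅
  n7: DF={n3}
  n8: DF=∅

φ for s: defs {n0,n4,n5,n6,n7}
  DF⁺ = {n3,n8}

Answer: ["n3", "n8"]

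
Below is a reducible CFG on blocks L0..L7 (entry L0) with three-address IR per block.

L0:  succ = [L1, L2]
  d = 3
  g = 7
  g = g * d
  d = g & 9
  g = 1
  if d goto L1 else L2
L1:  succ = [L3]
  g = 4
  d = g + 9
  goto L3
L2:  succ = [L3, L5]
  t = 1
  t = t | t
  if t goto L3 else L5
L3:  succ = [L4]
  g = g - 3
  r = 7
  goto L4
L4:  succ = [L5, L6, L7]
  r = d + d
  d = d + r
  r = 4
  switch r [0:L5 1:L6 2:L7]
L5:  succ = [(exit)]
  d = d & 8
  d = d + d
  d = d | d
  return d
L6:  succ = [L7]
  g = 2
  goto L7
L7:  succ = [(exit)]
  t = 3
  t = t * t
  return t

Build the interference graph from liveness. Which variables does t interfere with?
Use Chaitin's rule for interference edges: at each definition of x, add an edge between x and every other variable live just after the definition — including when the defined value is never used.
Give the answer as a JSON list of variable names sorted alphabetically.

def/use:
  L0: {d,g} / ∅
  L1: {d,g} / ∅
  L2: {t} / ∅
  L3: {g,r} / {g}
  L4: {d,r} / {d}
  L5: {d} / {d}
  L6: {g} / ∅
  L7: {t} / ∅

Liveness:
  live L0: ∅→{d,g}
  live L1: ∅→{d,g}
  live L2: {d,g}→{d,g}
  live L3: {d,g}→{d}
  live L4: {d}→{d}
  live L5: {d}→∅
  live L6: ∅→∅
  live L7: ∅→∅

Interfere edges:
  d: {g,r,t}
  g: {d,t}
  r: {d}
  t: {d,g}

N(t) = ["d", "g"]

Answer: ["d", "g"]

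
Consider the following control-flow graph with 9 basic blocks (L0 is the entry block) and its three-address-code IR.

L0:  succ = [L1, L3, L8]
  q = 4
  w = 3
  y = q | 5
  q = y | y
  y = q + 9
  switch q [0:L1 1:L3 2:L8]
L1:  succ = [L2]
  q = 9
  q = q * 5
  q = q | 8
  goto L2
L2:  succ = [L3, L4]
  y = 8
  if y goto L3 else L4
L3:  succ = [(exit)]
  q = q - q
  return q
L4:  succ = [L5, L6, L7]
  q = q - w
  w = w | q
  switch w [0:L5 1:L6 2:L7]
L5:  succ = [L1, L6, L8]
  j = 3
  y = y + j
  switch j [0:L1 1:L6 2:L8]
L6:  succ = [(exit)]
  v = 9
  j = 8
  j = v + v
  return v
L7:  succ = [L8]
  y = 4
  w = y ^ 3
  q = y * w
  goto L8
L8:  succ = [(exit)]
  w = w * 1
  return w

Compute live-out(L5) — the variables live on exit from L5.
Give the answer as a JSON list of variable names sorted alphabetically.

Answer: ["w"]

Derivation:
Per-block:
  L0: {q,w,y} / ∅
  L1: {q} / ∅
  L2: {y} / ∅
  L3: {q} / {q}
  L4: {q,w} / {q,w}
  L5: {j,y} / {y}
  L6: {j,v} / ∅
  L7: {q,w,y} / ∅
  L8: {w} / {w}

Live sets:
  L0: in=∅ out={q,w}
  L1: in={w} out={q,w}
  L2: in={q,w} out={q,w,y}
  L3: in={q} out=∅
  L4: in={q,w,y} out={w,y}
  L5: in={w,y} out={w}
  L6: in=∅ out=∅
  L7: in=∅ out={w}
  L8: in={w} out=∅

live-out(L5) = ["w"]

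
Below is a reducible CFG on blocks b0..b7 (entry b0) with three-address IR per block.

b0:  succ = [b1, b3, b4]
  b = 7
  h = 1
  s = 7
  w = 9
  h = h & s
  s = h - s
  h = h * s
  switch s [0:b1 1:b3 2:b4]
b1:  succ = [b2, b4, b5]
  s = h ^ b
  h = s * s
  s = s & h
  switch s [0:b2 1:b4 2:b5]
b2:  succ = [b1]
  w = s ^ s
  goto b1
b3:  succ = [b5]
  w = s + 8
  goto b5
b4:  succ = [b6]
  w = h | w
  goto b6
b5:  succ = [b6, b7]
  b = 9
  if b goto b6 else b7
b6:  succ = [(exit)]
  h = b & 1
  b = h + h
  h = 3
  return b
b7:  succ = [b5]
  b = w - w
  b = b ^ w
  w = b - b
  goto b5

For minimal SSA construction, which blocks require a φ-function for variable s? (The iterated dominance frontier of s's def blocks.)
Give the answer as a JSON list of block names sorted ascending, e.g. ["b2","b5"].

idom tree: b1←b0 b2←b1 b3←b0 b4←b0 b5←b0 b6←b0 b7←b5
Dom∩ at merges:
  b1: preds {b0,b2}: {b0} ∩ {b0,b1,b2} = {b0}; idom=b0
  b4: preds {b0,b1}: {b0} ∩ {b0,b1} = {b0}; idom=b0
  b5: preds {b1,b3,b7}: {b0,b1} ∩ {b0,b3} ∩ {b0,b5,b7} = {b0}; idom=b0
  b6: preds {b4,b5}: {b0,b4} ∩ {b0,b5} = {b0}; idom=b0

DF walk-up:
  join b1 pred b0: · stop@b0
  join b1 pred b2: b2→b1 stop@b0
  join b4 pred b0: · stop@b0
  join b4 pred b1: b1 stop@b0
  join b5 pred b1: b1 stop@b0
  join b5 pred b3: b3 stop@b0
  join b5 pred b7: b7→b5 stop@b0
  join b6 pred b4: b4 stop@b0
  join b6 pred b5: b5 stop@b0
  b0 → ∅
  b1 → {b1,b4,b5}
  b2 → {b1}
  b3 → {b5}
  b4 → {b6}
  b5 → {b5,b6}
  b6 → ∅
  b7 → {b5}

φ for s: defs {b0,b1}
  DF⁺ = {b1,b4,b5,b6}

Answer: ["b1", "b4", "b5", "b6"]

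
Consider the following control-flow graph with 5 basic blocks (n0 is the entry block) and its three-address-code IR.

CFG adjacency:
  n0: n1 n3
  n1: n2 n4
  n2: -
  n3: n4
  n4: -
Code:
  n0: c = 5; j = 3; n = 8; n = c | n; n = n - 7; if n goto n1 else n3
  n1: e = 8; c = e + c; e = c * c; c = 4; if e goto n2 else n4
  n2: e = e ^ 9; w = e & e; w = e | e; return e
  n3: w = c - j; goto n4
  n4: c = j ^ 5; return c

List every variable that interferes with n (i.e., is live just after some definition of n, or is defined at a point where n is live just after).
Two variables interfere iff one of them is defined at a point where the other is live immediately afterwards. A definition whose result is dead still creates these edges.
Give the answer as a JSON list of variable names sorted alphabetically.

Per-block:
  n0 def {c,j,n} use ∅
  n1 def {c,e} use {c}
  n2 def {e,w} use {e}
  n3 def {w} use {c,j}
  n4 def {c} use {j}

Liveness:
  n0 li=∅ lo={c,j}
  n1 li={c,j} lo={e,j}
  n2 li={e} lo=∅
  n3 li={c,j} lo={j}
  n4 li={j} lo=∅

Interfere edges:
  c↔{e,j,n}
  e↔{c,j,w}
  j↔{c,e,n,w}
  n↔{c,j}
  w↔{e,j}

N(n) = ["c", "j"]

Answer: ["c", "j"]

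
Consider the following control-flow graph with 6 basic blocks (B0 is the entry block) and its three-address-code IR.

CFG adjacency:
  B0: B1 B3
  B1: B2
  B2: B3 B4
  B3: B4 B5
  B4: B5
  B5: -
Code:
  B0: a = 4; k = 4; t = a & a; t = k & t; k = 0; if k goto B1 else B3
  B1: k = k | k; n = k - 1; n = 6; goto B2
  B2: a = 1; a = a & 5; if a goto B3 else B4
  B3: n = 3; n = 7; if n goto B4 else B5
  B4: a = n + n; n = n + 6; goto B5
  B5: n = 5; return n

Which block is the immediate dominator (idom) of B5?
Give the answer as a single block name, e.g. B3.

idom tree: B1←B0 B2←B1 B3←B0 B4←B0 B5←B0
Dom at joins:
  B3: preds {B0,B2}: {B0} ∩ {B0,B1,B2} = {B0}; idom=B0
  B4: preds {B2,B3}: {B0,B1,B2} ∩ {B0,B3} = {B0}; idom=B0
  B5: preds {B3,B4}: {B0,B3} ∩ {B0,B4} = {B0}; idom=B0

idom(B5) = B0

Answer: B0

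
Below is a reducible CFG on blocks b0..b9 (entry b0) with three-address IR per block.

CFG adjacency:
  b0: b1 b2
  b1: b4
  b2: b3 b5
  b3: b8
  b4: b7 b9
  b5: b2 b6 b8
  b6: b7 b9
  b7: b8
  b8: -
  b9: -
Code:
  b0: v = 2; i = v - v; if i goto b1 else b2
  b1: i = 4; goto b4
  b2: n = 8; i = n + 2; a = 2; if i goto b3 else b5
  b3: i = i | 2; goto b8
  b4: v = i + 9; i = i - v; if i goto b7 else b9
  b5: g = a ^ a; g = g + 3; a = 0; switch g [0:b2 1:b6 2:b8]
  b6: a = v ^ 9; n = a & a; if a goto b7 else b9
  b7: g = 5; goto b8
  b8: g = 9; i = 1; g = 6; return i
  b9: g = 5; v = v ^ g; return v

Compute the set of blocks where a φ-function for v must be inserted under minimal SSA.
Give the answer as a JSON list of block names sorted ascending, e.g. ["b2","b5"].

idom tree: b1←b0 b2←b0 b3←b2 b4←b1 b5←b2 b6←b5 b7←b0 b8←b0 b9←b0
Dom at joins:
  b2: preds {b0,b5}: {b0} ∩ {b0,b2,b5} = {b0}; idom=b0
  b7: preds {b4,b6}: {b0,b1,b4} ∩ {b0,b2,b5,b6} = {b0}; idom=b0
  b8: preds {b3,b5,b7}: {b0,b2,b3} ∩ {b0,b2,b5} ∩ {b0,b7} = {b0}; idom=b0
  b9: preds {b4,b6}: {b0,b1,b4} ∩ {b0,b2,b5,b6} = {b0}; idom=b0

Frontier:
  join b2 pred b0: · stop@b0
  join b2 pred b5: b5→b2 stop@b0
  join b7 pred b4: b4→b1 stop@b0
  join b7 pred b6: b6→b5→b2 stop@b0
  join b8 pred b3: b3→b2 stop@b0
  join b8 pred b5: b5→b2 stop@b0
  join b8 pred b7: b7 stop@b0
  join b9 pred b4: b4→b1 stop@b0
  join b9 pred b6: b6→b5→b2 stop@b0
  b0 → ∅
  b1 → {b7,b9}
  b2 → {b2,b7,b8,b9}
  b3 → {b8}
  b4 → {b7,b9}
  b5 → {b2,b7,b8,b9}
  b6 → {b7,b9}
  b7 → {b8}
  b8 → ∅
  b9 → ∅

φ for v: defs {b0,b4,b9}
  DF⁺ = {b7,b8,b9}

Answer: ["b7", "b8", "b9"]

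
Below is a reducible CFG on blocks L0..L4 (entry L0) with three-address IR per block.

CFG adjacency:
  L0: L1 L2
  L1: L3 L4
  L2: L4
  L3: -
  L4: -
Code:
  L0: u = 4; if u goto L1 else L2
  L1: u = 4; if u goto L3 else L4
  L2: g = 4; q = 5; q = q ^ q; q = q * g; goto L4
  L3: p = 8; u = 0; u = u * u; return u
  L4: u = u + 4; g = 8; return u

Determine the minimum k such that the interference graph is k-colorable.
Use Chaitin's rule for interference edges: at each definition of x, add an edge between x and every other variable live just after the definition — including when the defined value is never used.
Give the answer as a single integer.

Per-block:
  L0 def {u} use ∅
  L1 def {u} use ∅
  L2 def {g,q} use ∅
  L3 def {p,u} use ∅
  L4 def {g,u} use {u}

Liveness:
  live L0: ∅→{u}
  live L1: ∅→{u}
  live L2: {u}→{u}
  live L3: ∅→∅
  live L4: {u}→∅

Interference:
  g: {q,u}
  p: ∅
  q: {g,u}
  u: {g,q}

Registers:
  clique {g,q,u} ⇒ need ≥ 3
  3-colouring: r0={g,p}  r1={q}  r2={u}
  χ = 3

Answer: 3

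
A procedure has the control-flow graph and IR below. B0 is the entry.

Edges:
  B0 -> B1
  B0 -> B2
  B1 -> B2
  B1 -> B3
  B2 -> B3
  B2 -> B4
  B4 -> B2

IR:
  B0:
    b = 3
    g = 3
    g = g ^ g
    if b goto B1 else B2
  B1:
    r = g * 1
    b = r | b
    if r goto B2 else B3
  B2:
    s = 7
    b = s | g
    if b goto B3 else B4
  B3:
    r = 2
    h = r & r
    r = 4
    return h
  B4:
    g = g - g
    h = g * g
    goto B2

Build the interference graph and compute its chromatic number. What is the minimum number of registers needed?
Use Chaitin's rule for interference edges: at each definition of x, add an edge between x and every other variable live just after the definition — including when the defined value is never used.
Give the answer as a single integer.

Per-block:
  B0: def={b,g} ue=∅
  B1: def={b,r} ue={b,g}
  B2: def={b,s} ue={g}
  B3: def={h,r} ue=∅
  B4: def={g,h} ue={g}

Live sets:
  live B0: ∅→{b,g}
  live B1: {b,g}→{g}
  live B2: {g}→{g}
  live B3: ∅→∅
  live B4: {g}→{g}

Interfere edges:
  b: {g,r}
  g: {b,h,r,s}
  h: {g,r}
  r: {b,g,h}
  s: {g}

Colouring:
  {b,g,r} pairwise interfere (3-clique) ⇒ χ ≥ 3
  assign b→R2 g→R0 h→R2 r→R1 s→R1 — no edge inside a register ⇒ χ ≤ 3
  χ = 3

Answer: 3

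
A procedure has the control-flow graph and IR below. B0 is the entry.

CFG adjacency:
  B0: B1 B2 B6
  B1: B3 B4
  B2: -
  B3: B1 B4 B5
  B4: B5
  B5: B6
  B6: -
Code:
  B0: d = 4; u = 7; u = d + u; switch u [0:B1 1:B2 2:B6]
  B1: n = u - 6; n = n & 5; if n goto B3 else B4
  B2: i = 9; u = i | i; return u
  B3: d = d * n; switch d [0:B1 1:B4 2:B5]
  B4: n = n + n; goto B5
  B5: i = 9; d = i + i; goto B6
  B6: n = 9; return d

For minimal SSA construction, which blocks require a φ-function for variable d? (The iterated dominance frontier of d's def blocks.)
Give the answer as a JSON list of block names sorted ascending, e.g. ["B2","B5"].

idom tree: B1←B0 B2←B0 B3←B1 B4←B1 B5←B1 B6←B0
Join-block Dom:
  B1: preds {B0,B3}: {B0} ∩ {B0,B1,B3} = {B0}; idom=B0
  B4: preds {B1,B3}: {B0,B1} ∩ {B0,B1,B3} = {B0,B1}; idom=B1
  B5: preds {B3,B4}: {B0,B1,B3} ∩ {B0,B1,B4} = {B0,B1}; idom=B1
  B6: preds {B0,B5}: {B0} ∩ {B0,B1,B5} = {B0}; idom=B0

DF derivation:
  B1←B0: walk · to B0
  B1←B3: walk B3→B1 to B0
  B4←B1: walk · to B1
  B4←B3: walk B3 to B1
  B5←B3: walk B3 to B1
  B5←B4: walk B4 to B1
  B6←B0: walk · to B0
  B6←B5: walk B5→B1 to B0
  B0: DF=∅
  B1: DF={B1,B6}
  B2: DF=∅
  B3: DF={B1,B4,B5}
  B4: DF={B5}
  B5: DF={B6}
  B6: DF=∅

φ for d: defs {B0,B3,B5}
  DF⁺ = {B1,B4,B5,B6}

Answer: ["B1", "B4", "B5", "B6"]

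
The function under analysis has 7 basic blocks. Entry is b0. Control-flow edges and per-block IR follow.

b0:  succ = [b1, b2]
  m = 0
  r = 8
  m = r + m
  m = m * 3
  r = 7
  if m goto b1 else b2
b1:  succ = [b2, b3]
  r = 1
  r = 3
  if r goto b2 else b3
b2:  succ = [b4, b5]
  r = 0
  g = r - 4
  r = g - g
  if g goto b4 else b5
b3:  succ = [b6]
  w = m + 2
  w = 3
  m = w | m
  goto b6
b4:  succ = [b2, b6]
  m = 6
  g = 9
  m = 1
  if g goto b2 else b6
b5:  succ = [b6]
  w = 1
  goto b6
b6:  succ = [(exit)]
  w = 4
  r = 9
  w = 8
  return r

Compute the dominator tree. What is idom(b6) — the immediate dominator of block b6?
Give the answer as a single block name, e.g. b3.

Answer: b0

Derivation:
idom tree: b1←b0 b2←b0 b3←b1 b4←b2 b5←b2 b6←b0
Dom at joins:
  b2: preds {b0,b1,b4}: {b0} ∩ {b0,b1} ∩ {b0,b2,b4} = {b0}; idom=b0
  b6: preds {b3,b4,b5}: {b0,b1,b3} ∩ {b0,b2,b4} ∩ {b0,b2,b5} = {b0}; idom=b0

idom(b6) = b0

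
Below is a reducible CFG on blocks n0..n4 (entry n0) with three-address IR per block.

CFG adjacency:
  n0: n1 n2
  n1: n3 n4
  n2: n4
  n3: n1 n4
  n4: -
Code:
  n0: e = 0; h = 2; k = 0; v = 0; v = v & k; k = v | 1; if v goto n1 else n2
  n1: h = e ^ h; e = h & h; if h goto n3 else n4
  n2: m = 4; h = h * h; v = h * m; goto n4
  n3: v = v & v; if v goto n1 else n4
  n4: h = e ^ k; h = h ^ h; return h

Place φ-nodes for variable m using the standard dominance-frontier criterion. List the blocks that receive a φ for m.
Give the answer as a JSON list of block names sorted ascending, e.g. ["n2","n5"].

idom tree: n1←n0 n2←n0 n3←n1 n4←n0
Dom at joins:
  n1: preds {n0,n3}: {n0} ∩ {n0,n1,n3} = {n0}; idom=n0
  n4: preds {n1,n2,n3}: {n0,n1} ∩ {n0,n2} ∩ {n0,n1,n3} = {n0}; idom=n0

DF walk-up:
  n1←n0: walk · to n0
  n1←n3: walk n3→n1 to n0
  n4←n1: walk n1 to n0
  n4←n2: walk n2 to n0
  n4←n3: walk n3→n1 to n0
  DF(n0)=∅
  DF(n1)={n1,n4}
  DF(n2)={n4}
  DF(n3)={n1,n4}
  DF(n4)=∅

φ for m: defs {n2}
  DF⁺ = {n4}

Answer: ["n4"]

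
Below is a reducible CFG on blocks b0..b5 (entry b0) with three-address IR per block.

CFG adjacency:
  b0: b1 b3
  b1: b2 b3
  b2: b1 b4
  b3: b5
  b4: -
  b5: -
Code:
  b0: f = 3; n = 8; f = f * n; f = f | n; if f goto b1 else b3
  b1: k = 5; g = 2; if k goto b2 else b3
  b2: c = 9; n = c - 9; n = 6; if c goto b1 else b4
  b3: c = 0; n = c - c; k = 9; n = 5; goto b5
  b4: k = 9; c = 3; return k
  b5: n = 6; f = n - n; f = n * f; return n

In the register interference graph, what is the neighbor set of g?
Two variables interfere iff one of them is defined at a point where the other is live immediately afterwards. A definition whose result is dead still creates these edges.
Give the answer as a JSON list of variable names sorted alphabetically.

Block summaries:
  b0 def {f,n} use ∅
  b1 def {g,k} use ∅
  b2 def {c,n} use ∅
  b3 def {c,k,n} use ∅
  b4 def {c,k} use ∅
  b5 def {f,n} use ∅

Live sets:
  b0: in=∅ out=∅
  b1: in=∅ out=∅
  b2: in=∅ out=∅
  b3: in=∅ out=∅
  b4: in=∅ out=∅
  b5: in=∅ out=∅

Interfere edges:
  c: {k,n}
  f: {n}
  g: {k}
  k: {c,g}
  n: {c,f}

N(g) = ["k"]

Answer: ["k"]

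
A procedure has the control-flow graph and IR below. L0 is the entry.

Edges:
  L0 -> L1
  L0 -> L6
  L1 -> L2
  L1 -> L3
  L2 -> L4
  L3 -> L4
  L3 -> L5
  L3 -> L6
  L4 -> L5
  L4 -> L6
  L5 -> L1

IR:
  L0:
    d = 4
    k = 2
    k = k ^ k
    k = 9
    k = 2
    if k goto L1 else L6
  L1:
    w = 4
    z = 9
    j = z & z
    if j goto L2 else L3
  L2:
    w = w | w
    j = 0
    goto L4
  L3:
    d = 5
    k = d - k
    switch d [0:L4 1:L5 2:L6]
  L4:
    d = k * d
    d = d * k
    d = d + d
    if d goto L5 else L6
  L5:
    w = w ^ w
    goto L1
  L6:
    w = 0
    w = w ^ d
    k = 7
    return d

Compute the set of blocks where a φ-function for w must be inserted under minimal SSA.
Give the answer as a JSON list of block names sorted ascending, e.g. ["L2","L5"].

Answer: ["L1", "L4", "L5", "L6"]

Analysis:
idom tree: L1←L0 L2←L1 L3←L1 L4←L1 L5←L1 L6←L0
Dom∩ at merges:
  L1: preds {L0,L5}: {L0} ∩ {L0,L1,L5} = {L0}; idom=L0
  L4: preds {L2,L3}: {L0,L1,L2} ∩ {L0,L1,L3} = {L0,L1}; idom=L1
  L5: preds {L3,L4}: {L0,L1,L3} ∩ {L0,L1,L4} = {L0,L1}; idom=L1
  L6: preds {L0,L3,L4}: {L0} ∩ {L0,L1,L3} ∩ {L0,L1,L4} = {L0}; idom=L0

DF derivation:
  join L1 pred L0: · stop@L0
  join L1 pred L5: L5→L1 stop@L0
  join L4 pred L2: L2 stop@L1
  join L4 pred L3: L3 stop@L1
  join L5 pred L3: L3 stop@L1
  join L5 pred L4: L4 stop@L1
  join L6 pred L0: · stop@L0
  join L6 pred L3: L3→L1 stop@L0
  join L6 pred L4: L4→L1 stop@L0
  DF(L0)=∅
  DF(L1)={L1,L6}
  DF(L2)={L4}
  DF(L3)={L4,L5,L6}
  DF(L4)={L5,L6}
  DF(L5)={L1}
  DF(L6)=∅

φ for w: defs {L1,L2,L5,L6}
  DF⁺ = {L1,L4,L5,L6}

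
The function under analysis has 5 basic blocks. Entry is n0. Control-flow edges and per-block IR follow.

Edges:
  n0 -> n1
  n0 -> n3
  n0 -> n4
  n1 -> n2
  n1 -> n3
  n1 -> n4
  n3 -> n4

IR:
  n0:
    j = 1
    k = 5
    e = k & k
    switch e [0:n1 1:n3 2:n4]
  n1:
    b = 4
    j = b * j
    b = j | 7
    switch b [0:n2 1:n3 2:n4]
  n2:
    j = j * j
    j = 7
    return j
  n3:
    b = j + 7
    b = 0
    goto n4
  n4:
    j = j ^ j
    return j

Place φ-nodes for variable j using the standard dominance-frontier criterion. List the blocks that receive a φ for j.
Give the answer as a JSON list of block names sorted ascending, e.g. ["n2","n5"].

Answer: ["n3", "n4"]

Analysis:
idom tree: n1←n0 n2←n1 n3←n0 n4←n0
Dom at joins:
  n3: preds {n0,n1}: {n0} ∩ {n0,n1} = {n0}; idom=n0
  n4: preds {n0,n1,n3}: {n0} ∩ {n0,n1} ∩ {n0,n3} = {n0}; idom=n0

DF walk-up:
  join n3 pred n0: · stop@n0
  join n3 pred n1: n1 stop@n0
  join n4 pred n0: · stop@n0
  join n4 pred n1: n1 stop@n0
  join n4 pred n3: n3 stop@n0
  n0 → ∅
  n1 → {n3,n4}
  n2 → ∅
  n3 → {n4}
  n4 → ∅

φ for j: defs {n0,n1,n2,n4}
  DF⁺ = {n3,n4}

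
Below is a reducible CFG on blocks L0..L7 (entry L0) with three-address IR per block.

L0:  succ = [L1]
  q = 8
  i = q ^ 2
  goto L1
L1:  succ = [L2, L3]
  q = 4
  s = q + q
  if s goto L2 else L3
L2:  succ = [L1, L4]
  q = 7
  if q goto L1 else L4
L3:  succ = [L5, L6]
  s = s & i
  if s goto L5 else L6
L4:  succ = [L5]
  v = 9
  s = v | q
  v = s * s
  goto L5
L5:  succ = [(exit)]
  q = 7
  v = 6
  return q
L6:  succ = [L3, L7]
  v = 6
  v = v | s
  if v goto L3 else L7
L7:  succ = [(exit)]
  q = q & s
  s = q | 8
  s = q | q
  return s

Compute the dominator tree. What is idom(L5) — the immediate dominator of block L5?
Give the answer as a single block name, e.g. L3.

idom tree: L1←L0 L2←L1 L3←L1 L4←L2 L5←L1 L6←L3 L7←L6
Dom∩ at merges:
  L1: preds {L0,L2}: {L0} ∩ {L0,L1,L2} = {L0}; idom=L0
  L3: preds {L1,L6}: {L0,L1} ∩ {L0,L1,L3,L6} = {L0,L1}; idom=L1
  L5: preds {L3,L4}: {L0,L1,L3} ∩ {L0,L1,L2,L4} = {L0,L1}; idom=L1

idom(L5) = L1

Answer: L1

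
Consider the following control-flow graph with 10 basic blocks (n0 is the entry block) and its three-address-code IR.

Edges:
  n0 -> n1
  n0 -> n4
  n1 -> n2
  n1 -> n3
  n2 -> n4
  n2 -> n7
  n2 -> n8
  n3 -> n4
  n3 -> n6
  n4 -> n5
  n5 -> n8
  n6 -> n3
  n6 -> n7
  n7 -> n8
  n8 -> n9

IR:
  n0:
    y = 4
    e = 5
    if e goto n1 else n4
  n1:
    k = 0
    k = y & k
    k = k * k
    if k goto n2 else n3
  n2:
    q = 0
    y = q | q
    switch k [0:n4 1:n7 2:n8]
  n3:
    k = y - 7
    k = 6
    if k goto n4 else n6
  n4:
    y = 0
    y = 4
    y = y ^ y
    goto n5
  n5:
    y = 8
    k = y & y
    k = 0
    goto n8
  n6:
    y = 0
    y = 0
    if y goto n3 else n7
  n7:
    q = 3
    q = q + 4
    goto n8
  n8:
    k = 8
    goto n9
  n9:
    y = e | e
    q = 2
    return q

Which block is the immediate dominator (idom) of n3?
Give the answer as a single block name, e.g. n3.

Answer: n1

Analysis:
idom tree: n1←n0 n2←n1 n3←n1 n4←n0 n5←n4 n6←n3 n7←n1 n8←n0 n9←n8
Dom at joins:
  n3: preds {n1,n6}: {n0,n1} ∩ {n0,n1,n3,n6} = {n0,n1}; idom=n1
  n4: preds {n0,n2,n3}: {n0} ∩ {n0,n1,n2} ∩ {n0,n1,n3} = {n0}; idom=n0
  n7: preds {n2,n6}: {n0,n1,n2} ∩ {n0,n1,n3,n6} = {n0,n1}; idom=n1
  n8: preds {n2,n5,n7}: {n0,n1,n2} ∩ {n0,n4,n5} ∩ {n0,n1,n7} = {n0}; idom=n0

idom(n3) = n1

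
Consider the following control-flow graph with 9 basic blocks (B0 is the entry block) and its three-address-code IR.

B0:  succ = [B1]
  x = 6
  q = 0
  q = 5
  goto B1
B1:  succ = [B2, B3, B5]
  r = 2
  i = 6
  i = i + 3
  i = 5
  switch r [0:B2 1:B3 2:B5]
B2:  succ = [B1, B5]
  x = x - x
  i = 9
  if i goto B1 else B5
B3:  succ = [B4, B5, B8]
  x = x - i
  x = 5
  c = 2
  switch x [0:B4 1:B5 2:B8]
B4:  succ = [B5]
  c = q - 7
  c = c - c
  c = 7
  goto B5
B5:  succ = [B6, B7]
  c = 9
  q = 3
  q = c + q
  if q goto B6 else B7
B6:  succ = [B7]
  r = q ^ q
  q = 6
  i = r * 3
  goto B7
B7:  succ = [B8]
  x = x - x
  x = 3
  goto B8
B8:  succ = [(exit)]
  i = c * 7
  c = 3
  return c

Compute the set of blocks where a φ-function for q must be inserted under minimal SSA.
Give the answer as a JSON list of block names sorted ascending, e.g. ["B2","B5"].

idom tree: B1←B0 B2←B1 B3←B1 B4←B3 B5←B1 B6←B5 B7←B5 B8←B1
Join-block Dom:
  B1: preds {B0,B2}: {B0} ∩ {B0,B1,B2} = {B0}; idom=B0
  B5: preds {B1,B2,B3,B4}: {B0,B1} ∩ {B0,B1,B2} ∩ {B0,B1,B3} ∩ {B0,B1,B3,B4} = {B0,B1}; idom=B1
  B7: preds {B5,B6}: {B0,B1,B5} ∩ {B0,B1,B5,B6} = {B0,B1,B5}; idom=B5
  B8: preds {B3,B7}: {B0,B1,B3} ∩ {B0,B1,B5,B7} = {B0,B1}; idom=B1

DF walk-up:
  B1←B0: walk · to B0
  B1←B2: walk B2→B1 to B0
  B5←B1: walk · to B1
  B5←B2: walk B2 to B1
  B5←B3: walk B3 to B1
  B5←B4: walk B4→B3 to B1
  B7←B5: walk · to B5
  B7←B6: walk B6 to B5
  B8←B3: walk B3 to B1
  B8←B7: walk B7→B5 to B1
  B0 → ∅
  B1 → {B1}
  B2 → {B1,B5}
  B3 → {B5,B8}
  B4 → {B5}
  B5 → {B8}
  B6 → {B7}
  B7 → {B8}
  B8 → ∅

φ for q: defs {B0,B5,B6}
  DF⁺ = {B7,B8}

Answer: ["B7", "B8"]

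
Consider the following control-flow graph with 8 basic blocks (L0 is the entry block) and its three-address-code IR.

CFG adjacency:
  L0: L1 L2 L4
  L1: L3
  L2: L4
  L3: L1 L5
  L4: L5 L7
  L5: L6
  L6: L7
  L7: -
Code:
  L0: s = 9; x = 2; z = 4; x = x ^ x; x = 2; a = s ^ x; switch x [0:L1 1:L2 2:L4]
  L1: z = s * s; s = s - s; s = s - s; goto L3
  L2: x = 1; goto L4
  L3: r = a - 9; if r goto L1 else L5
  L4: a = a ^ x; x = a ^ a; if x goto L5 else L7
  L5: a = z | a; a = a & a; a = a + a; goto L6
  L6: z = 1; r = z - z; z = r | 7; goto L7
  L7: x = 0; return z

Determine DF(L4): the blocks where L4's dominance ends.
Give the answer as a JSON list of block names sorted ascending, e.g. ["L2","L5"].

idom tree: L1←L0 L2←L0 L3←L1 L4←L0 L5←L0 L6←L5 L7←L0
Dom at joins:
  L1: preds {L0,L3}: {L0} ∩ {L0,L1,L3} = {L0}; idom=L0
  L4: preds {L0,L2}: {L0} ∩ {L0,L2} = {L0}; idom=L0
  L5: preds {L3,L4}: {L0,L1,L3} ∩ {L0,L4} = {L0}; idom=L0
  L7: preds {L4,L6}: {L0,L4} ∩ {L0,L5,L6} = {L0}; idom=L0

Frontier:
  join L1 pred L0: · stop@L0
  join L1 pred L3: L3→L1 stop@L0
  join L4 pred L0: · stop@L0
  join L4 pred L2: L2 stop@L0
  join L5 pred L3: L3→L1 stop@L0
  join L5 pred L4: L4 stop@L0
  join L7 pred L4: L4 stop@L0
  join L7 pred L6: L6→L5 stop@L0
  L0 → ∅
  L1 → {L1,L5}
  L2 → {L4}
  L3 → {L1,L5}
  L4 → {L5,L7}
  L5 → {L7}
  L6 → {L7}
  L7 → ∅

DF(L4) = ["L5", "L7"]

Answer: ["L5", "L7"]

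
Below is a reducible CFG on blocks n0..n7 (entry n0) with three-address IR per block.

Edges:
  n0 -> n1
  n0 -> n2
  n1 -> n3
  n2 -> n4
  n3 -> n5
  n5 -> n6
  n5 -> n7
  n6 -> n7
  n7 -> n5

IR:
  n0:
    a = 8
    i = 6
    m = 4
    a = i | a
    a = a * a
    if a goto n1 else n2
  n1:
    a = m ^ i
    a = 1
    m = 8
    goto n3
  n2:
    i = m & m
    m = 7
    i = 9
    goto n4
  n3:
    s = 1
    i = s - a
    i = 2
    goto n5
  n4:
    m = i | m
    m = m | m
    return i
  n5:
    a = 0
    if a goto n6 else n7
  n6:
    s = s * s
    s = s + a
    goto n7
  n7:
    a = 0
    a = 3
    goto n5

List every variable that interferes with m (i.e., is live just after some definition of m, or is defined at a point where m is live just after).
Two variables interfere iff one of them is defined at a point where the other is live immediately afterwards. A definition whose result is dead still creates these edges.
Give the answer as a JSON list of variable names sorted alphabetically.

Answer: ["a", "i"]

Derivation:
Block summaries:
  n0: {a,i,m} / ∅
  n1: {a,m} / {i,m}
  n2: {i,m} / {m}
  n3: {i,s} / {a}
  n4: {m} / {i,m}
  n5: {a} / ∅
  n6: {s} / {a,s}
  n7: {a} / ∅

Live sets:
  n0: in=∅ out={i,m}
  n1: in={i,m} out={a}
  n2: in={m} out={i,m}
  n3: in={a} out={s}
  n4: in={i,m} out=∅
  n5: in={s} out={a,s}
  n6: in={a,s} out={s}
  n7: in={s} out={s}

Conflict graph:
  a: {i,m,s}
  i: {a,m,s}
  m: {a,i}
  s: {a,i}

N(m) = ["a", "i"]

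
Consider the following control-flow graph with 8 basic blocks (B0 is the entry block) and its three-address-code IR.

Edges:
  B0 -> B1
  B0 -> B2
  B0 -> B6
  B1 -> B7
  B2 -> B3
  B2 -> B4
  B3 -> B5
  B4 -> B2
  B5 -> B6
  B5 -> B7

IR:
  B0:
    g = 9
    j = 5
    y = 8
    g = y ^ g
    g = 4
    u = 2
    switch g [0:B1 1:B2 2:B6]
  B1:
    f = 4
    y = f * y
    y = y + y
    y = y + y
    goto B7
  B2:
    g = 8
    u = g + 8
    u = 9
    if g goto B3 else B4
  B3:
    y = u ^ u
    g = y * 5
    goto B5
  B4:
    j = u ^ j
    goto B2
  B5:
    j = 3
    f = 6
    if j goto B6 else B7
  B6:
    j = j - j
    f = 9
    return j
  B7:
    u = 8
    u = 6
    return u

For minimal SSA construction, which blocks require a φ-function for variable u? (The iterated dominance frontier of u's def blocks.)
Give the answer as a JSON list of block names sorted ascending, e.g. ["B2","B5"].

Answer: ["B2", "B6", "B7"]

Working:
idom tree: B1←B0 B2←B0 B3←B2 B4←B2 B5←B3 B6←B0 B7←B0
Join-block Dom:
  B2: preds {B0,B4}: {B0} ∩ {B0,B2,B4} = {B0}; idom=B0
  B6: preds {B0,B5}: {B0} ∩ {B0,B2,B3,B5} = {B0}; idom=B0
  B7: preds {B1,B5}: {B0,B1} ∩ {B0,B2,B3,B5} = {B0}; idom=B0

Frontier:
  B2←B0: walk · to B0
  B2←B4: walk B4→B2 to B0
  B6←B0: walk · to B0
  B6←B5: walk B5→B3→B2 to B0
  B7←B1: walk B1 to B0
  B7←B5: walk B5→B3→B2 to B0
  B0: DF=∅
  B1: DF={B7}
  B2: DF={B2,B6,B7}
  B3: DF={B6,B7}
  B4: DF={B2}
  B5: DF={B6,B7}
  B6: DF=∅
  B7: DF=∅

φ for u: defs {B0,B2,B7}
  DF⁺ = {B2,B6,B7}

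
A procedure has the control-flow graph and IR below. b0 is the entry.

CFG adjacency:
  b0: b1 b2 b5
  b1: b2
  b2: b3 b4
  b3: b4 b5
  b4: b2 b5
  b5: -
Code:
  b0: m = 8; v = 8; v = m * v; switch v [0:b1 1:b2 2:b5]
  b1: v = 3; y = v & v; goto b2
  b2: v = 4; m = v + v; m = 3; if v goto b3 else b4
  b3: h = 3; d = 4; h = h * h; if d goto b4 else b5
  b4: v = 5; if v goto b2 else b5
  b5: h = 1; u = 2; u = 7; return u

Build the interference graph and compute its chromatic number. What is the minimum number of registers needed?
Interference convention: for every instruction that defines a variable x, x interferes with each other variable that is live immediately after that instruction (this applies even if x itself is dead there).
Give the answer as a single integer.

Answer: 2

Derivation:
Per-block:
  b0: {m,v} / ∅
  b1: {v,y} / ∅
  b2: {m,v} / ∅
  b3: {d,h} / ∅
  b4: {v} / ∅
  b5: {h,u} / ∅

Liveness:
  live b0: ∅→∅
  live b1: ∅→∅
  live b2: ∅→∅
  live b3: ∅→∅
  live b4: ∅→∅
  live b5: ∅→∅

Conflict graph:
  d: {h}
  h: {d}
  m: {v}
  u: ∅
  v: {m}
  y: ∅

Colouring:
  clique {d,h} ⇒ need ≥ 2
  2-colouring: c0={d,m,u,y}  c1={h,v}
  χ = 2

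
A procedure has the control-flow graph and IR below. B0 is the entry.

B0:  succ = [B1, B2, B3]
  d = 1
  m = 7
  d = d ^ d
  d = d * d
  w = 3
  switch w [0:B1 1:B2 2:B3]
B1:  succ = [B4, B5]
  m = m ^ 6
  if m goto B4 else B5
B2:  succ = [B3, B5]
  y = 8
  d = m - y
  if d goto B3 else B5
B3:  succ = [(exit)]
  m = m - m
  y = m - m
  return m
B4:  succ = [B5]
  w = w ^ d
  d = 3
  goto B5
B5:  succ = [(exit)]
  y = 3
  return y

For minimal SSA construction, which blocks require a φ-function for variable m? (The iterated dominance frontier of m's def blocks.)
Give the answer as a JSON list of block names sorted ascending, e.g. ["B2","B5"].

Answer: ["B5"]

Derivation:
idom tree: B1←B0 B2←B0 B3←B0 B4←B1 B5←B0
Dom at joins:
  B3: preds {B0,B2}: {B0} ∩ {B0,B2} = {B0}; idom=B0
  B5: preds {B1,B2,B4}: {B0,B1} ∩ {B0,B2} ∩ {B0,B1,B4} = {B0}; idom=B0

DF derivation:
  join B3 pred B0: · stop@B0
  join B3 pred B2: B2 stop@B0
  join B5 pred B1: B1 stop@B0
  join B5 pred B2: B2 stop@B0
  join B5 pred B4: B4→B1 stop@B0
  B0: DF=∅
  B1: DF={B5}
  B2: DF={B3,B5}
  B3: DF=∅
  B4: DF={B5}
  B5: DF=∅

φ for m: defs {B0,B1,B3}
  DF⁺ = {B5}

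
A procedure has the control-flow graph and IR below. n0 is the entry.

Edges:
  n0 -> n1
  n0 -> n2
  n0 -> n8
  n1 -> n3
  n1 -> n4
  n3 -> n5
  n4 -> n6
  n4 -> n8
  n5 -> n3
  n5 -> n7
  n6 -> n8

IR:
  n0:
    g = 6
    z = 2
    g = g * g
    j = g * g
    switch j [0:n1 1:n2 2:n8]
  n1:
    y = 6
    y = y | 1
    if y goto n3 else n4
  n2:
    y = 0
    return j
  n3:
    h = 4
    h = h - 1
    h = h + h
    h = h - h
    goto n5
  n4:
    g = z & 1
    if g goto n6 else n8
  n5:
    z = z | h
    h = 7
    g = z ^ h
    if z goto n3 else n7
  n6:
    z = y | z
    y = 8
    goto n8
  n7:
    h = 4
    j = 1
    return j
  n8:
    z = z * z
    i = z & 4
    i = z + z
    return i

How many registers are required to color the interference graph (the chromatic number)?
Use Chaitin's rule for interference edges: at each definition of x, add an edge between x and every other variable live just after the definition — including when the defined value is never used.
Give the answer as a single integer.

Answer: 3

Derivation:
def/use:
  n0: def={g,j,z} ue=∅
  n1: def={y} ue=∅
  n2: def={y} ue={j}
  n3: def={h} ue=∅
  n4: def={g} ue={z}
  n5: def={g,h,z} ue={h,z}
  n6: def={y,z} ue={y,z}
  n7: def={h,j} ue=∅
  n8: def={i,z} ue={z}

Live sets:
  live n0: ∅→{j,z}
  live n1: {z}→{y,z}
  live n2: {j}→∅
  live n3: {z}→{h,z}
  live n4: {y,z}→{y,z}
  live n5: {h,z}→{z}
  live n6: {y,z}→{z}
  live n7: ∅→∅
  live n8: {z}→∅

Interference:
  g↔{y,z}
  h↔{z}
  i↔{z}
  j↔{y,z}
  y↔{g,j,z}
  z↔{g,h,i,j,y}

Colouring:
  {g,y,z} pairwise interfere (3-clique) ⇒ χ ≥ 3
  3-colouring: R0={z}  R1={h,i,y}  R2={g,j}
  χ = 3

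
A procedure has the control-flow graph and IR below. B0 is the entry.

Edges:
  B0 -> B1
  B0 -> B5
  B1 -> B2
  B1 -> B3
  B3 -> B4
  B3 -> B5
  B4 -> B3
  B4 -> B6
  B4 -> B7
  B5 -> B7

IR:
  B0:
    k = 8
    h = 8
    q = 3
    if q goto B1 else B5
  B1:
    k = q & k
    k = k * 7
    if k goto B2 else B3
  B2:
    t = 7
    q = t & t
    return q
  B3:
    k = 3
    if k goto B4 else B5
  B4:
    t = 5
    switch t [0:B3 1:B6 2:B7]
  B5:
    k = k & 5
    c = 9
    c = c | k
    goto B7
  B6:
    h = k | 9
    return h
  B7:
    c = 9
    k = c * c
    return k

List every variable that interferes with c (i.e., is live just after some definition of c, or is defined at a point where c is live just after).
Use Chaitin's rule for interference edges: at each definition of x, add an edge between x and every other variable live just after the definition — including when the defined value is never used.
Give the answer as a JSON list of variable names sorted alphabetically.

Answer: ["k"]

Derivation:
def/use:
  B0: {h,k,q} / ∅
  B1: {k} / {k,q}
  B2: {q,t} / ∅
  B3: {k} / ∅
  B4: {t} / ∅
  B5: {c,k} / {k}
  B6: {h} / {k}
  B7: {c,k} / ∅

Live sets:
  B0 li=∅ lo={k,q}
  B1 li={k,q} lo=∅
  B2 li=∅ lo=∅
  B3 li=∅ lo={k}
  B4 li={k} lo={k}
  B5 li={k} lo=∅
  B6 li={k} lo=∅
  B7 li=∅ lo=∅

Conflict graph:
  c↔{k}
  h↔{k}
  k↔{c,h,q,t}
  q↔{k}
  t↔{k}

N(c) = ["k"]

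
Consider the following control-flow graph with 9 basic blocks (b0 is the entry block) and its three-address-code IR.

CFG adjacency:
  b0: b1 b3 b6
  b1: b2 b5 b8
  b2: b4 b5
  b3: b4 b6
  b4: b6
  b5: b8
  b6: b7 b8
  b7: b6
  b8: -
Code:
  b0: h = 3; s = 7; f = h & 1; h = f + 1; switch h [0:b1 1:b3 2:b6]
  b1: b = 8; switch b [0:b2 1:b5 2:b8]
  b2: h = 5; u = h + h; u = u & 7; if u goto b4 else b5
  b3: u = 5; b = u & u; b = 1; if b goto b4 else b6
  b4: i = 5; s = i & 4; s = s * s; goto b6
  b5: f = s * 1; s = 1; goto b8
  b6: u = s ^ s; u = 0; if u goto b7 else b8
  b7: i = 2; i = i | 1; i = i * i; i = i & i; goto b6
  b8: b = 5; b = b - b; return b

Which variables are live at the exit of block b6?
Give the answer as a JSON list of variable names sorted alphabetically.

def/use:
  b0 def {f,h,s} use ∅
  b1 def {b} use ∅
  b2 def {h,u} use ∅
  b3 def {b,u} use ∅
  b4 def {i,s} use ∅
  b5 def {f,s} use {s}
  b6 def {u} use {s}
  b7 def {i} use ∅
  b8 def {b} use ∅

Live sets:
  b0: in=∅ out={s}
  b1: in={s} out={s}
  b2: in={s} out={s}
  b3: in={s} out={s}
  b4: in=∅ out={s}
  b5: in={s} out=∅
  b6: in={s} out={s}
  b7: in={s} out={s}
  b8: in=∅ out=∅

live-out(b6) = ["s"]

Answer: ["s"]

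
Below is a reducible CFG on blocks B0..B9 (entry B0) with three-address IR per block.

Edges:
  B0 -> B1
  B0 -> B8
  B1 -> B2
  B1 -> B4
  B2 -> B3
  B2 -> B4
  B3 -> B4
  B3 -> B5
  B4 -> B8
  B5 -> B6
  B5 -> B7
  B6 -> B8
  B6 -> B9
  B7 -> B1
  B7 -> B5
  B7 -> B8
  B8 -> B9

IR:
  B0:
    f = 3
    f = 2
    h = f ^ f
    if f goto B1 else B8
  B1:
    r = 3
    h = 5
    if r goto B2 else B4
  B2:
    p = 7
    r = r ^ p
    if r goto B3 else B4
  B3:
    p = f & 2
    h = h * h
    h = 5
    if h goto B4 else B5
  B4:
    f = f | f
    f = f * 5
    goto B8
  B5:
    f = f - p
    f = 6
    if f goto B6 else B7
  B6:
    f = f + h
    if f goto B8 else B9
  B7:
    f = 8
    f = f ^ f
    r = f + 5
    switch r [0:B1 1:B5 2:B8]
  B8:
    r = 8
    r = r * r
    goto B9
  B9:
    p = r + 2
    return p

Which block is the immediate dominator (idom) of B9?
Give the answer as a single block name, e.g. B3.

idom tree: B1←B0 B2←B1 B3←B2 B4←B1 B5←B3 B6←B5 B7←B5 B8←B0 B9←B0
Join-block Dom:
  B1: preds {B0,B7}: {B0} ∩ {B0,B1,B2,B3,B5,B7} = {B0}; idom=B0
  B4: preds {B1,B2,B3}: {B0,B1} ∩ {B0,B1,B2} ∩ {B0,B1,B2,B3} = {B0,B1}; idom=B1
  B5: preds {B3,B7}: {B0,B1,B2,B3} ∩ {B0,B1,B2,B3,B5,B7} = {B0,B1,B2,B3}; idom=B3
  B8: preds {B0,B4,B6,B7}: {B0} ∩ {B0,B1,B4} ∩ {B0,B1,B2,B3,B5,B6} ∩ {B0,B1,B2,B3,B5,B7} = {B0}; idom=B0
  B9: preds {B6,B8}: {B0,B1,B2,B3,B5,B6} ∩ {B0,B8} = {B0}; idom=B0

idom(B9) = B0

Answer: B0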